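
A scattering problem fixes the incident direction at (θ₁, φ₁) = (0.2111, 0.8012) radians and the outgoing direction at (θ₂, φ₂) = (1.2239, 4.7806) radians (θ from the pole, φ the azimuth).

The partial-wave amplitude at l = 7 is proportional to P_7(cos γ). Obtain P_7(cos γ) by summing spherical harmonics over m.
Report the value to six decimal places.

-0.293607

Addition theorem: P_7(cos γ) = (4π/15) Σ_m Y*_{lm}(Ω₁) Y_{lm}(Ω₂), m = −7…7:
  m=-7: Y*=0.00001 - 0.00001j  Y=-0.14949 - 0.28893j  product -0.00000 - 0.00000j
  m=-6: Y*=0.00001 - 0.00015j  Y=-0.40369 + 0.17511j  product 0.00002 + 0.00006j
  m=-5: Y*=-0.00110 - 0.00129j  Y=0.04538 + 0.12785j  product 0.00011 - 0.00020j
  m=-4: Y*=-0.01302 - 0.00082j  Y=-0.28141 + 0.07874j  product 0.00373 - 0.00079j
  m=-3: Y*=-0.05317 + 0.04836j  Y=0.05083 + 0.24490j  product -0.01455 - 0.01056j
  m=-2: Y*=-0.00861 + 0.27222j  Y=-0.19556 + 0.02685j  product -0.00563 - 0.05347j
  m=-1: Y*=0.43328 + 0.44719j  Y=0.01905 + 0.27887j  product -0.11646 + 0.12935j
  m=+0: Y*=0.50912 + 0.00000j  Y=-0.16683 + 0.00000j  product -0.08494 + 0.00000j
  m=+1: Y*=-0.43328 + 0.44719j  Y=-0.01905 + 0.27887j  product -0.11646 - 0.12935j
  m=+2: Y*=-0.00861 - 0.27222j  Y=-0.19556 - 0.02685j  product -0.00563 + 0.05347j
  m=+3: Y*=0.05317 + 0.04836j  Y=-0.05083 + 0.24490j  product -0.01455 + 0.01056j
  m=+4: Y*=-0.01302 + 0.00082j  Y=-0.28141 - 0.07874j  product 0.00373 + 0.00079j
  m=+5: Y*=0.00110 - 0.00129j  Y=-0.04538 + 0.12785j  product 0.00011 + 0.00020j
  m=+6: Y*=0.00001 + 0.00015j  Y=-0.40369 - 0.17511j  product 0.00002 - 0.00006j
  m=+7: Y*=-0.00001 - 0.00001j  Y=0.14949 - 0.28893j  product -0.00000 + 0.00000j
Total Σ_m = -0.35047 - 0.00000j. Multiply by 0.837758: -0.29361 - 0.00000j. P_7(cos γ) = -0.293607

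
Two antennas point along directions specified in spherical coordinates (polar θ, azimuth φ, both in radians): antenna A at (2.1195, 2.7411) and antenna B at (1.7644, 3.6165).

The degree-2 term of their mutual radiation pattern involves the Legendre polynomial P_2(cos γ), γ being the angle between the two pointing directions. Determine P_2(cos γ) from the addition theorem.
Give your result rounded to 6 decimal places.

Summing Y*_{l m}(θ₁,φ₁)·Y_{l m}(θ₂,φ₂) over m ∈ [−2, 2]; prefactor 4π/(2·2+1) = 2.513274:
  m=-2: 0.19571 - 0.20191j × 0.21643 - 0.30253j = -0.01873 - 0.10291j  (running Σ = -0.01873 - 0.10291j)
  m=-1: 0.31659 - 0.13404j × 0.12972 - 0.06669j = 0.03213 - 0.03850j  (running Σ = 0.01340 - 0.14141j)
  m=0: -0.05799 + 0.00000j × -0.28037 + 0.00000j = 0.01626 + 0.00000j  (running Σ = 0.02966 - 0.14141j)
  m=1: -0.31659 - 0.13404j × -0.12972 - 0.06669j = 0.03213 + 0.03850j  (running Σ = 0.06179 - 0.10291j)
  m=2: 0.19571 + 0.20191j × 0.21643 + 0.30253j = -0.01873 + 0.10291j  (running Σ = 0.04306 + 0.00000j)
Total Σ_m = 0.04306 + 0.00000j. Multiply by 2.513274: 0.10822 + 0.00000j. P_2(cos γ) = 0.108224

0.108224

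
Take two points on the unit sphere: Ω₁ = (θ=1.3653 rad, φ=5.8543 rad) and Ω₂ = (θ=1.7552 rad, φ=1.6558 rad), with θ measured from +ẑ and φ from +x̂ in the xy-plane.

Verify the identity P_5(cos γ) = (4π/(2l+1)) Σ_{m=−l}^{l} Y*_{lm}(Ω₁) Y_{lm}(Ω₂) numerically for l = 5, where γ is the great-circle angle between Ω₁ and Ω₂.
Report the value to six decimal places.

Term-by-term m-sum for l=5 (normalisation 4π/11 = 1.142397):
  m=-5: Y*=(-0.226472, -0.350520)  Y=(-0.175697, -0.388189)  product (-0.096278, 0.149499)
  m=-4: Y*=(-0.039676, -0.272194)  Y=(-0.236940, 0.083818)  product (0.032216, 0.061168)
  m=-3: Y*=(-0.056890, 0.194800)  Y=(-0.057817, -0.221788)  product (0.046494, 0.001355)
  m=-2: Y*=(-0.189713, 0.219371)  Y=(-0.266124, 0.045684)  product (0.040465, -0.067047)
  m=-1: Y*=(0.129308, -0.059129)  Y=(-0.014784, -0.173498)  product (-0.012170, -0.021560)
  m=+0: Y*=(0.291013, -0.000000)  Y=(-0.272720, 0.000000)  product (-0.079365, 0.000000)
  m=+1: Y*=(-0.129308, -0.059129)  Y=(0.014784, -0.173498)  product (-0.012170, 0.021560)
  m=+2: Y*=(-0.189713, -0.219371)  Y=(-0.266124, -0.045684)  product (0.040465, 0.067047)
  m=+3: Y*=(0.056890, 0.194800)  Y=(0.057817, -0.221788)  product (0.046494, -0.001355)
  m=+4: Y*=(-0.039676, 0.272194)  Y=(-0.236940, -0.083818)  product (0.032216, -0.061168)
  m=+5: Y*=(0.226472, -0.350520)  Y=(0.175697, -0.388189)  product (-0.096278, -0.149499)
Σ over m = (-0.057912, -0.000000); ×(4π/11) → (-0.066159, -0.000000). Real part: -0.066159

-0.066159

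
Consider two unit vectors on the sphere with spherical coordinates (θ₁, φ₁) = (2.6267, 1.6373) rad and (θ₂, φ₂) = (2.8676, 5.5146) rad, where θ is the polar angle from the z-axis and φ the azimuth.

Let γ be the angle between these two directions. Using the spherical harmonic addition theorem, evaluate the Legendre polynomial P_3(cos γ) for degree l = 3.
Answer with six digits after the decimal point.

-0.099284

Expand P_3 via completeness: Σ_{m} conj(Y_{3,m}) at Ω₁ times Y_{3,m} at Ω₂ —
  m=-3: Y*=(0.009874, -0.048835)  Y=(-0.005542, 0.006131)  product (0.000245, 0.000331)
  m=-2: Y*=(0.213793, 0.028605)  Y=(-0.002422, -0.071990)  product (0.001542, -0.015460)
  m=-1: Y*=(-0.029481, 0.442644)  Y=(0.228444, 0.220888)  product (-0.104510, 0.094607)
  m=+0: Y*=(-0.255776, -0.000000)  Y=(-0.587003, 0.000000)  product (0.150141, 0.000000)
  m=+1: Y*=(0.029481, 0.442644)  Y=(-0.228444, 0.220888)  product (-0.104510, -0.094607)
  m=+2: Y*=(0.213793, -0.028605)  Y=(-0.002422, 0.071990)  product (0.001542, 0.015460)
  m=+3: Y*=(-0.009874, -0.048835)  Y=(0.005542, 0.006131)  product (0.000245, -0.000331)
Total Σ_m = (-0.055305, -0.000000). Multiply by 1.795196: (-0.099284, -0.000000). P_3(cos γ) = -0.099284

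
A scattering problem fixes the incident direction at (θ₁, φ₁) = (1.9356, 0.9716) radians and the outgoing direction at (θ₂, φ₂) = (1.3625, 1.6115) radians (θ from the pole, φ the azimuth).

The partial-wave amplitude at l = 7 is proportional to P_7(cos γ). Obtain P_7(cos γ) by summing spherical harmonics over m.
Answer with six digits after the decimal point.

0.256057

Addition theorem: P_7(cos γ) = (4π/15) Σ_m Y*_{lm}(Ω₁) Y_{lm}(Ω₂), m = −7…7:
  [-7]  conj(Y_{7,-7})(Ω₁) = (0.269765, 0.153747) ; Y_{7,-7}(Ω₂) = (0.120618, 0.411812) ; Δ = (-0.030776, 0.129637)
  [-6]  conj(Y_{7,-6})(Ω₁) = (-0.398819, 0.194418) ; Y_{7,-6}(Ω₂) = (-0.329291, 0.082058) ; Δ = (0.115374, -0.096747)
  [-5]  conj(Y_{7,-5})(Ω₁) = (0.024800, -0.169108) ; Y_{7,-5}(Ω₂) = (0.029525, 0.143063) ; Δ = (0.024925, -0.001445)
  [-4]  conj(Y_{7,-4})(Ω₁) = (-0.197238, -0.181842) ; Y_{7,-4}(Ω₂) = (-0.335366, 0.055090) ; Δ = (0.076165, 0.050118)
  [-3]  conj(Y_{7,-3})(Ω₁) = (0.271039, -0.062546) ; Y_{7,-3}(Ω₂) = (0.005542, 0.045159) ; Δ = (0.004327, 0.011893)
  [-2]  conj(Y_{7,-2})(Ω₁) = (0.058771, -0.150450) ; Y_{7,-2}(Ω₂) = (-0.325895, 0.026589) ; Δ = (-0.015153, 0.050594)
  [-1]  conj(Y_{7,-1})(Ω₁) = (0.169892, 0.248759) ; Y_{7,-1}(Ω₂) = (0.000251, 0.006156) ; Δ = (-0.001489, 0.001108)
  [+0]  conj(Y_{7,0})(Ω₁) = (0.127865, -0.000000) ; Y_{7,0}(Ω₂) = (-0.321434, 0.000000) ; Δ = (-0.041100, 0.000000)
  [+1]  conj(Y_{7,1})(Ω₁) = (-0.169892, 0.248759) ; Y_{7,1}(Ω₂) = (-0.000251, 0.006156) ; Δ = (-0.001489, -0.001108)
  [+2]  conj(Y_{7,2})(Ω₁) = (0.058771, 0.150450) ; Y_{7,2}(Ω₂) = (-0.325895, -0.026589) ; Δ = (-0.015153, -0.050594)
  [+3]  conj(Y_{7,3})(Ω₁) = (-0.271039, -0.062546) ; Y_{7,3}(Ω₂) = (-0.005542, 0.045159) ; Δ = (0.004327, -0.011893)
  [+4]  conj(Y_{7,4})(Ω₁) = (-0.197238, 0.181842) ; Y_{7,4}(Ω₂) = (-0.335366, -0.055090) ; Δ = (0.076165, -0.050118)
  [+5]  conj(Y_{7,5})(Ω₁) = (-0.024800, -0.169108) ; Y_{7,5}(Ω₂) = (-0.029525, 0.143063) ; Δ = (0.024925, 0.001445)
  [+6]  conj(Y_{7,6})(Ω₁) = (-0.398819, -0.194418) ; Y_{7,6}(Ω₂) = (-0.329291, -0.082058) ; Δ = (0.115374, 0.096747)
  [+7]  conj(Y_{7,7})(Ω₁) = (-0.269765, 0.153747) ; Y_{7,7}(Ω₂) = (-0.120618, 0.411812) ; Δ = (-0.030776, -0.129637)
Accumulated sum (0.305646, 0.000000); after 4π/(2l+1) scaling, (0.256057, 0.000000) ⇒ P_7 = 0.256057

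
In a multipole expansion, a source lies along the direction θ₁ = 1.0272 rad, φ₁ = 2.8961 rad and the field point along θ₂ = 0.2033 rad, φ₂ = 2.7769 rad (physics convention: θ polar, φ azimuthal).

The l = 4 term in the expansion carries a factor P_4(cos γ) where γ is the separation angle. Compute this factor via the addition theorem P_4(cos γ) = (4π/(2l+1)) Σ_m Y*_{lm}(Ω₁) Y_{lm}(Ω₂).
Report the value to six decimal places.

Term-by-term m-sum for l=4 (normalisation 4π/9 = 1.396263):
  m=-4: 0.13187 - 0.19745j × 0.00008 + 0.00073j = 0.00016 + 0.00008j  (running Σ = 0.00016 + 0.00008j)
  m=-3: -0.30067 + 0.27260j × -0.00463 - 0.00896j = 0.00384 + 0.00143j  (running Σ = 0.00399 + 0.00151j)
  m=-2: 0.18856 - 0.10081j × 0.05810 + 0.05193j = 0.01619 + 0.00393j  (running Σ = 0.02018 + 0.00545j)
  m=-1: 0.22902 - 0.05738j × -0.32465 - 0.12394j = -0.08146 - 0.00976j  (running Σ = -0.06128 - 0.00431j)
  m=0: -0.26665 + 0.00000j × 0.67994 + 0.00000j = -0.18131 + 0.00000j  (running Σ = -0.24259 - 0.00431j)
  m=1: -0.22902 - 0.05738j × 0.32465 - 0.12394j = -0.08146 + 0.00976j  (running Σ = -0.32405 + 0.00545j)
  m=2: 0.18856 + 0.10081j × 0.05810 - 0.05193j = 0.01619 - 0.00393j  (running Σ = -0.30786 + 0.00151j)
  m=3: 0.30067 + 0.27260j × 0.00463 - 0.00896j = 0.00384 - 0.00143j  (running Σ = -0.30403 + 0.00008j)
  m=4: 0.13187 + 0.19745j × 0.00008 - 0.00073j = 0.00016 - 0.00008j  (running Σ = -0.30387 + 0.00000j)
Σ over m = -0.30387 + 0.00000j; ×(4π/9) → -0.42429 + 0.00000j. Real part: -0.424285

-0.424285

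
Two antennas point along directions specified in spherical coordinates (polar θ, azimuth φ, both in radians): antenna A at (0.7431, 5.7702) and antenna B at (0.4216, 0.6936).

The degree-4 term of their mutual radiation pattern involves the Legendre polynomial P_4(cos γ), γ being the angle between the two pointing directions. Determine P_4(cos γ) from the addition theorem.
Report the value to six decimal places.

-0.309279

Summing Y*_{l m}(θ₁,φ₁)·Y_{l m}(θ₂,φ₂) over m ∈ [−4, 4]; prefactor 4π/(2·4+1) = 1.396263:
  [-4]  conj(Y_{4,-4})(Ω₁) = -0.042914-0.082199i ; Y_{4,-4}(Ω₂) = -0.011583-0.004455i ; Δ = +0.000131+0.001143i
  [-3]  conj(Y_{4,-3})(Ω₁) = +0.009087-0.285309i ; Y_{4,-3}(Ω₂) = -0.038207-0.068305i ; Δ = -0.019835+0.010280i
  [-2]  conj(Y_{4,-2})(Ω₁) = +0.221875-0.366125i ; Y_{4,-2}(Ω₂) = +0.049375-0.265905i ; Δ = -0.086399-0.077075i
  [-1]  conj(Y_{4,-1})(Ω₁) = +0.163412-0.092047i ; Y_{4,-1}(Ω₂) = +0.384099-0.319342i ; Δ = +0.033372-0.087539i
  [+0]  conj(Y_{4,0})(Ω₁) = -0.314849-0.000000i ; Y_{4,0}(Ω₂) = +0.241514+0.000000i ; Δ = -0.076040-0.000000i
  [+1]  conj(Y_{4,1})(Ω₁) = -0.163412-0.092047i ; Y_{4,1}(Ω₂) = -0.384099-0.319342i ; Δ = +0.033372+0.087539i
  [+2]  conj(Y_{4,2})(Ω₁) = +0.221875+0.366125i ; Y_{4,2}(Ω₂) = +0.049375+0.265905i ; Δ = -0.086399+0.077075i
  [+3]  conj(Y_{4,3})(Ω₁) = -0.009087-0.285309i ; Y_{4,3}(Ω₂) = +0.038207-0.068305i ; Δ = -0.019835-0.010280i
  [+4]  conj(Y_{4,4})(Ω₁) = -0.042914+0.082199i ; Y_{4,4}(Ω₂) = -0.011583+0.004455i ; Δ = +0.000131-0.001143i
Accumulated sum -0.221505-0.000000i; after 4π/(2l+1) scaling, -0.309279-0.000000i ⇒ P_4 = -0.309279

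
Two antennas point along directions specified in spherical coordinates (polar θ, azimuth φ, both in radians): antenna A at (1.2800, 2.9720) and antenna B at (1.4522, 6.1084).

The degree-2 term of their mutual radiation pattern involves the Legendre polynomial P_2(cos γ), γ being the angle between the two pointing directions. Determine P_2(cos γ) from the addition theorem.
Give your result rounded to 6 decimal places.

0.762296

Summing Y*_{l m}(θ₁,φ₁)·Y_{l m}(θ₂,φ₂) over m ∈ [−2, 2]; prefactor 4π/(2·2+1) = 2.513274:
  term(m=-2) = (0.135018, 0.001402)   from Y*(Ω₁)=(0.334322, -0.117956), Y(Ω₂)=(0.357832, 0.130445)
  term(m=-1) = (-0.019260, -0.000100)   from Y*(Ω₁)=(-0.209158, 0.035816), Y(Ω₂)=(0.089382, 0.015784)
  term(m=+0) = (0.071793, 0.000000)   from Y*(Ω₁)=(-0.237611, -0.000000), Y(Ω₂)=(-0.302146, 0.000000)
  term(m=+1) = (-0.019260, 0.000100)   from Y*(Ω₁)=(0.209158, 0.035816), Y(Ω₂)=(-0.089382, 0.015784)
  term(m=+2) = (0.135018, -0.001402)   from Y*(Ω₁)=(0.334322, 0.117956), Y(Ω₂)=(0.357832, -0.130445)
Σ over m = (0.303308, 0.000000); ×(4π/5) → (0.762296, 0.000000). Real part: 0.762296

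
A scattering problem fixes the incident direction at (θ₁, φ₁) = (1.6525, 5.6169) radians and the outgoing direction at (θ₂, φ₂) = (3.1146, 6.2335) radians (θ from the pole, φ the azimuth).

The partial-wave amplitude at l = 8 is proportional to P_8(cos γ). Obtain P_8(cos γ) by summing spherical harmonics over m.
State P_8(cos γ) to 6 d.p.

0.174035

Expand P_8 via completeness: Σ_{m} conj(Y_{8,m}) at Ω₁ times Y_{8,m} at Ω₂ —
  [-8]  conj(Y_{8,-8})(Ω₁) = 0.29072 + 0.40904j ; Y_{8,-8}(Ω₂) = 0.00000 + 0.00000j ; Δ = 0.00000 + 0.00000j
  [-7]  conj(Y_{8,-7})(Ω₁) = 0.00795 - 0.16418j ; Y_{8,-7}(Ω₂) = -0.00000 - 0.00000j ; Δ = -0.00000 + 0.00000j
  [-6]  conj(Y_{8,-6})(Ω₁) = 0.21764 - 0.25082j ; Y_{8,-6}(Ω₂) = 0.00000 + 0.00000j ; Δ = 0.00000 - 0.00000j
  [-5]  conj(Y_{8,-5})(Ω₁) = -0.18587 + 0.03571j ; Y_{8,-5}(Ω₂) = -0.00000 - 0.00000j ; Δ = 0.00000 + 0.00000j
  [-4]  conj(Y_{8,-4})(Ω₁) = -0.24611 - 0.12702j ; Y_{8,-4}(Ω₂) = 0.00001 + 0.00000j ; Δ = -0.00000 - 0.00000j
  [-3]  conj(Y_{8,-3})(Ω₁) = 0.08287 + 0.18161j ; Y_{8,-3}(Ω₂) = -0.00027 - 0.00004j ; Δ = -0.00002 - 0.00005j
  [-2]  conj(Y_{8,-2})(Ω₁) = -0.05947 + 0.24488j ; Y_{8,-2}(Ω₂) = 0.00745 + 0.00074j ; Δ = -0.00063 + 0.00178j
  [-1]  conj(Y_{8,-1})(Ω₁) = 0.16014 - 0.12590j ; Y_{8,-1}(Ω₂) = -0.13217 - 0.00657j ; Δ = -0.02199 + 0.01559j
  [+0]  conj(Y_{8,0})(Ω₁) = 0.24454 + 0.00000j ; Y_{8,0}(Ω₂) = 1.14790 + 0.00000j ; Δ = 0.28071 + 0.00000j
  [+1]  conj(Y_{8,1})(Ω₁) = -0.16014 - 0.12590j ; Y_{8,1}(Ω₂) = 0.13217 - 0.00657j ; Δ = -0.02199 - 0.01559j
  [+2]  conj(Y_{8,2})(Ω₁) = -0.05947 - 0.24488j ; Y_{8,2}(Ω₂) = 0.00745 - 0.00074j ; Δ = -0.00063 - 0.00178j
  [+3]  conj(Y_{8,3})(Ω₁) = -0.08287 + 0.18161j ; Y_{8,3}(Ω₂) = 0.00027 - 0.00004j ; Δ = -0.00002 + 0.00005j
  [+4]  conj(Y_{8,4})(Ω₁) = -0.24611 + 0.12702j ; Y_{8,4}(Ω₂) = 0.00001 - 0.00000j ; Δ = -0.00000 + 0.00000j
  [+5]  conj(Y_{8,5})(Ω₁) = 0.18587 + 0.03571j ; Y_{8,5}(Ω₂) = 0.00000 - 0.00000j ; Δ = 0.00000 - 0.00000j
  [+6]  conj(Y_{8,6})(Ω₁) = 0.21764 + 0.25082j ; Y_{8,6}(Ω₂) = 0.00000 - 0.00000j ; Δ = 0.00000 + 0.00000j
  [+7]  conj(Y_{8,7})(Ω₁) = -0.00795 - 0.16418j ; Y_{8,7}(Ω₂) = 0.00000 - 0.00000j ; Δ = -0.00000 - 0.00000j
  [+8]  conj(Y_{8,8})(Ω₁) = 0.29072 - 0.40904j ; Y_{8,8}(Ω₂) = 0.00000 - 0.00000j ; Δ = 0.00000 - 0.00000j
Accumulated sum 0.23544 + 0.00000j; after 4π/(2l+1) scaling, 0.17403 + 0.00000j ⇒ P_8 = 0.174035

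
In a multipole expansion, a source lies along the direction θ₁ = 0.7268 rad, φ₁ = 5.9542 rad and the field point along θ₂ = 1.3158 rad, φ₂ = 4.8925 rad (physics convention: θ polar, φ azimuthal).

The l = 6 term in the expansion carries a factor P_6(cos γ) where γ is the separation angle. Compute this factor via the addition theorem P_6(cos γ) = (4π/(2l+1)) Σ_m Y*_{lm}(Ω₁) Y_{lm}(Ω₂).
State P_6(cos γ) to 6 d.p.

0.322123

Summing Y*_{l m}(θ₁,φ₁)·Y_{l m}(θ₂,φ₂) over m ∈ [−6, 6]; prefactor 4π/(2·6+1) = 0.966644:
  [-6]  conj(Y_{6,-6})(Ω₁) = (-0.016313, -0.038250) ; Y_{6,-6}(Ω₂) = (-0.186704, 0.349924) ; Δ = (0.016430, 0.001433)
  [-5]  conj(Y_{6,-5})(Ω₁) = (-0.011998, -0.161559) ; Y_{6,-5}(Ω₂) = (0.280665, 0.222468) ; Δ = (0.032574, -0.048013)
  [-4]  conj(Y_{6,-4})(Ω₁) = (0.090186, -0.346179) ; Y_{6,-4}(Ω₂) = (-0.070554, 0.061936) ; Δ = (0.015078, 0.030010)
  [-3]  conj(Y_{6,-3})(Ω₁) = (0.247447, -0.374538) ; Y_{6,-3}(Ω₂) = (0.176158, 0.293653) ; Δ = (0.153574, 0.006686)
  [-2]  conj(Y_{6,-2})(Ω₁) = (0.141065, -0.109023) ; Y_{6,-2}(Ω₂) = (0.003332, -0.001255) ; Δ = (0.000333, -0.000540)
  [-1]  conj(Y_{6,-1})(Ω₁) = (-0.283012, 0.096618) ; Y_{6,-1}(Ω₂) = (0.058091, 0.319033) ; Δ = (-0.047265, -0.084677)
  [+0]  conj(Y_{6,0})(Ω₁) = (-0.277780, -0.000000) ; Y_{6,0}(Ω₂) = (0.029561, 0.000000) ; Δ = (-0.008211, -0.000000)
  [+1]  conj(Y_{6,1})(Ω₁) = (0.283012, 0.096618) ; Y_{6,1}(Ω₂) = (-0.058091, 0.319033) ; Δ = (-0.047265, 0.084677)
  [+2]  conj(Y_{6,2})(Ω₁) = (0.141065, 0.109023) ; Y_{6,2}(Ω₂) = (0.003332, 0.001255) ; Δ = (0.000333, 0.000540)
  [+3]  conj(Y_{6,3})(Ω₁) = (-0.247447, -0.374538) ; Y_{6,3}(Ω₂) = (-0.176158, 0.293653) ; Δ = (0.153574, -0.006686)
  [+4]  conj(Y_{6,4})(Ω₁) = (0.090186, 0.346179) ; Y_{6,4}(Ω₂) = (-0.070554, -0.061936) ; Δ = (0.015078, -0.030010)
  [+5]  conj(Y_{6,5})(Ω₁) = (0.011998, -0.161559) ; Y_{6,5}(Ω₂) = (-0.280665, 0.222468) ; Δ = (0.032574, 0.048013)
  [+6]  conj(Y_{6,6})(Ω₁) = (-0.016313, 0.038250) ; Y_{6,6}(Ω₂) = (-0.186704, -0.349924) ; Δ = (0.016430, -0.001433)
Total Σ_m = (0.333239, 0.000000). Multiply by 0.966644: (0.322123, 0.000000). P_6(cos γ) = 0.322123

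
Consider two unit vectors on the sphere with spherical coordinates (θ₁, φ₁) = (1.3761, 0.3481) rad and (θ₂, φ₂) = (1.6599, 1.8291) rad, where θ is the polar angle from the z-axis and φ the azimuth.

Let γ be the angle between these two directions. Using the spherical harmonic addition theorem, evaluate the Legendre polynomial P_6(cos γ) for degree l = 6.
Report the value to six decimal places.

-0.280442

Term-by-term m-sum for l=6 (normalisation 4π/13 = 0.966644):
  m=-6: Y*=-0.21326 + 0.37436j  Y=-0.00989 + 0.47160j  product -0.17444 - 0.10427j
  m=-5: Y*=-0.04971 + 0.29008j  Y=0.14033 + 0.04024j  product -0.01865 + 0.03871j
  m=-4: Y*=-0.03451 - 0.19138j  Y=-0.16415 + 0.27535j  product 0.05836 + 0.02191j
  m=-3: Y*=-0.15479 - 0.26632j  Y=0.11673 + 0.11921j  product 0.01368 - 0.04954j
  m=-2: Y*=0.08960 + 0.07489j  Y=-0.24149 + 0.13718j  product -0.03191 - 0.00579j
  m=-1: Y*=0.28840 + 0.10465j  Y=0.04444 + 0.16820j  product -0.00479 + 0.05316j
  m=+0: Y*=-0.09529 + 0.00000j  Y=-0.26624 + 0.00000j  product 0.02537 + 0.00000j
  m=+1: Y*=-0.28840 + 0.10465j  Y=-0.04444 + 0.16820j  product -0.00479 - 0.05316j
  m=+2: Y*=0.08960 - 0.07489j  Y=-0.24149 - 0.13718j  product -0.03191 + 0.00579j
  m=+3: Y*=0.15479 - 0.26632j  Y=-0.11673 + 0.11921j  product 0.01368 + 0.04954j
  m=+4: Y*=-0.03451 + 0.19138j  Y=-0.16415 - 0.27535j  product 0.05836 - 0.02191j
  m=+5: Y*=0.04971 + 0.29008j  Y=-0.14033 + 0.04024j  product -0.01865 - 0.03871j
  m=+6: Y*=-0.21326 - 0.37436j  Y=-0.00989 - 0.47160j  product -0.17444 + 0.10427j
Σ over m = -0.29012 + 0.00000j; ×(4π/13) → -0.28044 + 0.00000j. Real part: -0.280442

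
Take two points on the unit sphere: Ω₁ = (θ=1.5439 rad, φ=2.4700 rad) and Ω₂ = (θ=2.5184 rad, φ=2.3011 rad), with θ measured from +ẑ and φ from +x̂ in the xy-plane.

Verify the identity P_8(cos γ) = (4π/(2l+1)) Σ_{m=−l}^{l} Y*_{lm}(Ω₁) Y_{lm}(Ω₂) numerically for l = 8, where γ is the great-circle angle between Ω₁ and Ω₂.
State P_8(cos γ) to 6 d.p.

Term-by-term m-sum for l=8 (normalisation 4π/17 = 0.739198):
  [-8]  conj(Y_{8,-8})(Ω₁) = +0.315248+0.405897i ; Y_{8,-8}(Ω₂) = +0.006275+0.002960i ; Δ = +0.000777+0.003480i
  [-7]  conj(Y_{8,-7})(Ω₁) = +0.000622-0.055302i ; Y_{8,-7}(Ω₂) = +0.035571-0.015028i ; Δ = -0.000809-0.001977i
  [-6]  conj(Y_{8,-6})(Ω₁) = +0.234430-0.288225i ; Y_{8,-6}(Ω₂) = +0.042929-0.125099i ; Δ = -0.025993-0.041700i
  [-5]  conj(Y_{8,-5})(Ω₁) = -0.063728+0.014008i ; Y_{8,-5}(Ω₂) = -0.150386-0.268901i ; Δ = +0.013351+0.015030i
  [-4]  conj(Y_{8,-4})(Ω₁) = -0.297707-0.145731i ; Y_{8,-4}(Ω₂) = -0.464081-0.103962i ; Δ = +0.123010+0.098581i
  [-3]  conj(Y_{8,-3})(Ω₁) = +0.030048+0.063171i ; Y_{8,-3}(Ω₂) = -0.322732+0.230457i ; Δ = -0.024256-0.013463i
  [-2]  conj(Y_{8,-2})(Ω₁) = -0.071000+0.306531i ; Y_{8,-2}(Ω₂) = +0.005053-0.045674i ; Δ = +0.013642+0.004792i
  [-1]  conj(Y_{8,-1})(Ω₁) = +0.056342-0.044784i ; Y_{8,-1}(Ω₂) = -0.277271-0.309639i ; Δ = -0.029489-0.005029i
  [+0]  conj(Y_{8,0})(Ω₁) = +0.309789-0.000000i ; Y_{8,0}(Ω₂) = -0.090994+0.000000i ; Δ = -0.028189+0.000000i
  [+1]  conj(Y_{8,1})(Ω₁) = -0.056342-0.044784i ; Y_{8,1}(Ω₂) = +0.277271-0.309639i ; Δ = -0.029489+0.005029i
  [+2]  conj(Y_{8,2})(Ω₁) = -0.071000-0.306531i ; Y_{8,2}(Ω₂) = +0.005053+0.045674i ; Δ = +0.013642-0.004792i
  [+3]  conj(Y_{8,3})(Ω₁) = -0.030048+0.063171i ; Y_{8,3}(Ω₂) = +0.322732+0.230457i ; Δ = -0.024256+0.013463i
  [+4]  conj(Y_{8,4})(Ω₁) = -0.297707+0.145731i ; Y_{8,4}(Ω₂) = -0.464081+0.103962i ; Δ = +0.123010-0.098581i
  [+5]  conj(Y_{8,5})(Ω₁) = +0.063728+0.014008i ; Y_{8,5}(Ω₂) = +0.150386-0.268901i ; Δ = +0.013351-0.015030i
  [+6]  conj(Y_{8,6})(Ω₁) = +0.234430+0.288225i ; Y_{8,6}(Ω₂) = +0.042929+0.125099i ; Δ = -0.025993+0.041700i
  [+7]  conj(Y_{8,7})(Ω₁) = -0.000622-0.055302i ; Y_{8,7}(Ω₂) = -0.035571-0.015028i ; Δ = -0.000809+0.001977i
  [+8]  conj(Y_{8,8})(Ω₁) = +0.315248-0.405897i ; Y_{8,8}(Ω₂) = +0.006275-0.002960i ; Δ = +0.000777-0.003480i
Σ over m = +0.112276-0.000000i; ×(4π/17) → +0.082994-0.000000i. Real part: 0.082994

0.082994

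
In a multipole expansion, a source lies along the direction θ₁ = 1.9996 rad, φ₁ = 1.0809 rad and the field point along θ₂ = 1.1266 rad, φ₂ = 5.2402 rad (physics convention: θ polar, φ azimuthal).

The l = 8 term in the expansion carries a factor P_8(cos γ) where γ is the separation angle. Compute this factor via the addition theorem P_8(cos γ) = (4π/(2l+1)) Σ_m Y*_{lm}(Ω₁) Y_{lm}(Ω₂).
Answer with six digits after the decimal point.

0.235872

Summing Y*_{l m}(θ₁,φ₁)·Y_{l m}(θ₂,φ₂) over m ∈ [−8, 8]; prefactor 4π/(2·8+1) = 0.739198:
  m=-8: Y*=-0.171912+0.169244i  Y=-0.107176+0.200982i  product -0.015590-0.052690i
  m=-7: Y*=-0.125170-0.423028i  Y=+0.227779+0.368958i  product +0.127568-0.142539i
  m=-6: Y*=+0.332424+0.068153i  Y=+0.361007-0.009126i  product +0.120629+0.021570i
  m=-5: Y*=+0.054620-0.065895i  Y=-0.023231+0.042269i  product +0.001516+0.003840i
  m=-4: Y*=+0.136173+0.332421i  Y=+0.183364+0.305587i  product -0.076614+0.102567i
  m=-3: Y*=-0.089479-0.009078i  Y=+0.130257-0.001646i  product -0.011670-0.001035i
  m=-2: Y*=-0.173926+0.259201i  Y=-0.144853+0.255846i  product -0.041122-0.082044i
  m=-1: Y*=-0.073195-0.137261i  Y=+0.097398+0.167069i  product +0.015803-0.025597i
  m=+0: Y*=-0.291018-0.000000i  Y=-0.268201+0.000000i  product +0.078051+0.000000i
  m=+1: Y*=+0.073195-0.137261i  Y=-0.097398+0.167069i  product +0.015803+0.025597i
  m=+2: Y*=-0.173926-0.259201i  Y=-0.144853-0.255846i  product -0.041122+0.082044i
  m=+3: Y*=+0.089479-0.009078i  Y=-0.130257-0.001646i  product -0.011670+0.001035i
  m=+4: Y*=+0.136173-0.332421i  Y=+0.183364-0.305587i  product -0.076614-0.102567i
  m=+5: Y*=-0.054620-0.065895i  Y=+0.023231+0.042269i  product +0.001516-0.003840i
  m=+6: Y*=+0.332424-0.068153i  Y=+0.361007+0.009126i  product +0.120629-0.021570i
  m=+7: Y*=+0.125170-0.423028i  Y=-0.227779+0.368958i  product +0.127568+0.142539i
  m=+8: Y*=-0.171912-0.169244i  Y=-0.107176-0.200982i  product -0.015590+0.052690i
Total Σ_m = +0.319092-0.000000i. Multiply by 0.739198: +0.235872-0.000000i. P_8(cos γ) = 0.235872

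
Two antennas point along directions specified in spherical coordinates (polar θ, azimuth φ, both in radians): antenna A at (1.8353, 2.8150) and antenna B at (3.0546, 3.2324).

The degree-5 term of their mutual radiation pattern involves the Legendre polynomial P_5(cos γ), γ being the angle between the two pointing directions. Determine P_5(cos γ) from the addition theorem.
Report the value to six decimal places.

Summing Y*_{l m}(θ₁,φ₁)·Y_{l m}(θ₂,φ₂) over m ∈ [−5, 5]; prefactor 4π/(2·5+1) = 1.142397:
  m=-5: +0.024158+0.388096i × -0.000002+0.000001i = -0.000000-0.000001i  (running Σ = -0.000000-0.000001i)
  m=-4: -0.087044+0.321472i × -0.000078+0.000030i = -0.000003-0.000028i  (running Σ = -0.000003-0.000028i)
  m=-3: +0.066717-0.099425i × -0.001733+0.000484i = -0.000067+0.000205i  (running Σ = -0.000071+0.000176i)
  m=-2: +0.260599-0.199421i × -0.024787+0.004552i = -0.005552+0.006129i  (running Σ = -0.005622+0.006305i)
  m=-1: -0.041359+0.014009i × -0.215875+0.019657i = +0.008653-0.003837i  (running Σ = +0.003031+0.002468i)
  m=0: -0.321339-0.000000i × -0.883232+0.000000i = +0.283817+0.000000i  (running Σ = +0.286847+0.002468i)
  m=1: +0.041359+0.014009i × +0.215875+0.019657i = +0.008653+0.003837i  (running Σ = +0.295500+0.006305i)
  m=2: +0.260599+0.199421i × -0.024787-0.004552i = -0.005552-0.006129i  (running Σ = +0.289949+0.000176i)
  m=3: -0.066717-0.099425i × +0.001733+0.000484i = -0.000067-0.000205i  (running Σ = +0.289881-0.000028i)
  m=4: -0.087044-0.321472i × -0.000078-0.000030i = -0.000003+0.000028i  (running Σ = +0.289879-0.000001i)
  m=5: -0.024158+0.388096i × +0.000002+0.000001i = -0.000000+0.000001i  (running Σ = +0.289878-0.000000i)
Total Σ_m = +0.289878-0.000000i. Multiply by 1.142397: +0.331156-0.000000i. P_5(cos γ) = 0.331156

0.331156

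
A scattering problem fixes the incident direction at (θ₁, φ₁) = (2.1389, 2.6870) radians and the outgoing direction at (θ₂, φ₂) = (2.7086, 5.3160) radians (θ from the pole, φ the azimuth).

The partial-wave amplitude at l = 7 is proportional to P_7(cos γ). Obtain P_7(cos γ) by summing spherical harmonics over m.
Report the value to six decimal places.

-0.287030

Expand P_7 via completeness: Σ_{m} conj(Y_{7,m}) at Ω₁ times Y_{7,m} at Ω₂ —
  m=-7: Y*=0.15106 - 0.00613j  Y=0.00101 + 0.00054j  product 0.00016 + 0.00007j
  m=-6: Y*=0.33057 + 0.14527j  Y=-0.00822 + 0.00428j  product -0.00334 + 0.00022j
  m=-5: Y*=0.27867 + 0.32940j  Y=0.00571 - 0.04599j  product 0.01674 - 0.01093j
  m=-4: Y*=0.03728 + 0.14750j  Y=0.11895 + 0.10584j  product -0.01118 + 0.02149j
  m=-3: Y*=0.05614 - 0.26732j  Y=-0.36278 + 0.08879j  product 0.00337 + 0.10196j
  m=-2: Y*=0.17858 - 0.22933j  Y=0.19070 - 0.50118j  product -0.08088 - 0.13323j
  m=-1: Y*=-0.14541 + 0.07107j  Y=0.15443 + 0.22399j  product -0.03838 - 0.02160j
  m=+0: Y*=-0.31304 + 0.00000j  Y=0.36927 + 0.00000j  product -0.11559 + 0.00000j
  m=+1: Y*=0.14541 + 0.07107j  Y=-0.15443 + 0.22399j  product -0.03838 + 0.02160j
  m=+2: Y*=0.17858 + 0.22933j  Y=0.19070 + 0.50118j  product -0.08088 + 0.13323j
  m=+3: Y*=-0.05614 - 0.26732j  Y=0.36278 + 0.08879j  product 0.00337 - 0.10196j
  m=+4: Y*=0.03728 - 0.14750j  Y=0.11895 - 0.10584j  product -0.01118 - 0.02149j
  m=+5: Y*=-0.27867 + 0.32940j  Y=-0.00571 - 0.04599j  product 0.01674 + 0.01093j
  m=+6: Y*=0.33057 - 0.14527j  Y=-0.00822 - 0.00428j  product -0.00334 - 0.00022j
  m=+7: Y*=-0.15106 - 0.00613j  Y=-0.00101 + 0.00054j  product 0.00016 - 0.00007j
Σ over m = -0.34262 + 0.00000j; ×(4π/15) → -0.28703 + 0.00000j. Real part: -0.287030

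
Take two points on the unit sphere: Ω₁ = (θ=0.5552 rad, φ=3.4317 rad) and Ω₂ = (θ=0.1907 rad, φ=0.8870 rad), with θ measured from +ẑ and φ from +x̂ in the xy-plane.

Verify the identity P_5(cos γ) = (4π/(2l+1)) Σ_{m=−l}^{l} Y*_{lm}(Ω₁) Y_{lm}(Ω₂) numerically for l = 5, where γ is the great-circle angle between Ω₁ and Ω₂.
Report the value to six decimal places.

-0.417098

Expand P_5 via completeness: Σ_{m} conj(Y_{5,m}) at Ω₁ times Y_{5,m} at Ω₂ —
  [-5]  conj(Y_{5,-5})(Ω₁) = (-0.002266, -0.018751) ; Y_{5,-5}(Ω₂) = (-0.000031, 0.000109) ; Δ = (0.000002, 0.000000)
  [-4]  conj(Y_{5,-4})(Ω₁) = (0.038414, 0.088294) ; Y_{5,-4}(Ω₂) = (-0.001709, 0.000735) ; Δ = (-0.000131, -0.000123)
  [-3]  conj(Y_{5,-3})(Ω₁) = (-0.179600, -0.213024) ; Y_{5,-3}(Ω₂) = (-0.016037, -0.008361) ; Δ = (0.001099, 0.004918)
  [-2]  conj(Y_{5,-2})(Ω₁) = (0.390379, 0.255884) ; Y_{5,-2}(Ω₂) = (-0.022830, -0.110800) ; Δ = (0.019439, -0.049096)
  [-1]  conj(Y_{5,-1})(Ω₁) = (-0.297890, -0.088929) ; Y_{5,-1}(Ω₂) = (0.269273, -0.330413) ; Δ = (-0.109597, 0.074480)
  [+0]  conj(Y_{5,0})(Ω₁) = (-0.267931, -0.000000) ; Y_{5,0}(Ω₂) = (0.696947, 0.000000) ; Δ = (-0.186734, -0.000000)
  [+1]  conj(Y_{5,1})(Ω₁) = (0.297890, -0.088929) ; Y_{5,1}(Ω₂) = (-0.269273, -0.330413) ; Δ = (-0.109597, -0.074480)
  [+2]  conj(Y_{5,2})(Ω₁) = (0.390379, -0.255884) ; Y_{5,2}(Ω₂) = (-0.022830, 0.110800) ; Δ = (0.019439, 0.049096)
  [+3]  conj(Y_{5,3})(Ω₁) = (0.179600, -0.213024) ; Y_{5,3}(Ω₂) = (0.016037, -0.008361) ; Δ = (0.001099, -0.004918)
  [+4]  conj(Y_{5,4})(Ω₁) = (0.038414, -0.088294) ; Y_{5,4}(Ω₂) = (-0.001709, -0.000735) ; Δ = (-0.000131, 0.000123)
  [+5]  conj(Y_{5,5})(Ω₁) = (0.002266, -0.018751) ; Y_{5,5}(Ω₂) = (0.000031, 0.000109) ; Δ = (0.000002, -0.000000)
Total Σ_m = (-0.365107, 0.000000). Multiply by 1.142397: (-0.417098, 0.000000). P_5(cos γ) = -0.417098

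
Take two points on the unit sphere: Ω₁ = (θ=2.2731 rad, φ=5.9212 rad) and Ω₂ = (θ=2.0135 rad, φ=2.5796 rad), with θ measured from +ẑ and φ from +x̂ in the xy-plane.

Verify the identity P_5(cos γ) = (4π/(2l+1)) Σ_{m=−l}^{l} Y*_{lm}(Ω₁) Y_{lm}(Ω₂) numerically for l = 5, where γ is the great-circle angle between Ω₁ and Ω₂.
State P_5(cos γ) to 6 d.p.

-0.271574

Term-by-term m-sum for l=5 (normalisation 4π/11 = 1.142397):
  m=-5: Y*=-0.028495-0.116880i  Y=+0.264352-0.091029i  product -0.018172-0.028304i
  m=-4: Y*=-0.039452+0.319508i  Y=+0.262639-0.326666i  product +0.094011+0.096803i
  m=-3: Y*=+0.197629-0.375164i  Y=+0.019114-0.165209i  product -0.058203-0.039821i
  m=-2: Y*=-0.120374+0.106425i  Y=+0.115123+0.240276i  product -0.039429-0.016671i
  m=-1: Y*=-0.271017+0.102626i  Y=+0.211089+0.132929i  product -0.070851-0.014363i
  m=+0: Y*=+0.244774-0.000000i  Y=-0.214213+0.000000i  product -0.052434+0.000000i
  m=+1: Y*=+0.271017+0.102626i  Y=-0.211089+0.132929i  product -0.070851+0.014363i
  m=+2: Y*=-0.120374-0.106425i  Y=+0.115123-0.240276i  product -0.039429+0.016671i
  m=+3: Y*=-0.197629-0.375164i  Y=-0.019114-0.165209i  product -0.058203+0.039821i
  m=+4: Y*=-0.039452-0.319508i  Y=+0.262639+0.326666i  product +0.094011-0.096803i
  m=+5: Y*=+0.028495-0.116880i  Y=-0.264352-0.091029i  product -0.018172+0.028304i
Total Σ_m = -0.237723+0.000000i. Multiply by 1.142397: -0.271574+0.000000i. P_5(cos γ) = -0.271574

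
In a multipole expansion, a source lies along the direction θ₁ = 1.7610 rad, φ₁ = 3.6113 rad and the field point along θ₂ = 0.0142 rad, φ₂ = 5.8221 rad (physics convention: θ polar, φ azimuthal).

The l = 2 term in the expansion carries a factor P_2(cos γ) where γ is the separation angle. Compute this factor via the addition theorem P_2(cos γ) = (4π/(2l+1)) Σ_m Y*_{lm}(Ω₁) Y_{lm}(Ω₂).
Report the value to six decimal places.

-0.441569

Expand P_2 via completeness: Σ_{m} conj(Y_{2,m}) at Ω₁ times Y_{2,m} at Ω₂ —
  m=-2: Y*=0.21985 + 0.30066j  Y=0.00005 + 0.00006j  product -0.00001 + 0.00003j
  m=-1: Y*=0.12789 + 0.06492j  Y=0.00982 + 0.00488j  product 0.00094 + 0.00126j
  m=+0: Y*=-0.28157 + 0.00000j  Y=0.63059 + 0.00000j  product -0.17756 + 0.00000j
  m=+1: Y*=-0.12789 + 0.06492j  Y=-0.00982 + 0.00488j  product 0.00094 - 0.00126j
  m=+2: Y*=0.21985 - 0.30066j  Y=0.00005 - 0.00006j  product -0.00001 - 0.00003j
Σ over m = -0.17569 - 0.00000j; ×(4π/5) → -0.44157 - 0.00000j. Real part: -0.441569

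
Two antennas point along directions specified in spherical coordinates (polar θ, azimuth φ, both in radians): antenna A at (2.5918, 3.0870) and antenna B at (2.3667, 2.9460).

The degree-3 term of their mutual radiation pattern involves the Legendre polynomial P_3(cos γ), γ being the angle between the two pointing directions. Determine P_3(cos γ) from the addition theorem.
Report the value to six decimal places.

Term-by-term m-sum for l=3 (normalisation 4π/7 = 1.795196):
  term(m=-3) = 0.00775 + 0.00349j   from Y*(Ω₁)=-0.05872 + 0.00970j, Y(Ω₂)=-0.11899 - 0.07911j
  term(m=-2) = 0.08167 + 0.02366j   from Y*(Ω₁)=-0.23648 + 0.02592j, Y(Ω₂)=-0.33043 - 0.13628j
  term(m=-1) = 0.15464 + 0.02195j   from Y*(Ω₁)=-0.44428 + 0.02428j, Y(Ω₂)=-0.34435 - 0.06822j
  term(m=+0) = -0.02410 + 0.00000j   from Y*(Ω₁)=-0.20202 + 0.00000j, Y(Ω₂)=0.11931 + 0.00000j
  term(m=+1) = 0.15464 - 0.02195j   from Y*(Ω₁)=0.44428 + 0.02428j, Y(Ω₂)=0.34435 - 0.06822j
  term(m=+2) = 0.08167 - 0.02366j   from Y*(Ω₁)=-0.23648 - 0.02592j, Y(Ω₂)=-0.33043 + 0.13628j
  term(m=+3) = 0.00775 - 0.00349j   from Y*(Ω₁)=0.05872 + 0.00970j, Y(Ω₂)=0.11899 - 0.07911j
Accumulated sum 0.46404 + 0.00000j; after 4π/(2l+1) scaling, 0.83305 + 0.00000j ⇒ P_3 = 0.833048

0.833048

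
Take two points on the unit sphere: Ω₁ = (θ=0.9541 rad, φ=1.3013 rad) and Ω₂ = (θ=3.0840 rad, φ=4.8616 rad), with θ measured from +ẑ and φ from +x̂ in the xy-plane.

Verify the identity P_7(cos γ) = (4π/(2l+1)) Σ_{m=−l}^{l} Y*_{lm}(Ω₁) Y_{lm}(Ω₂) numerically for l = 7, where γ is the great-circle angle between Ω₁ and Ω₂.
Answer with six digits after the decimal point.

Summing Y*_{l m}(θ₁,φ₁)·Y_{l m}(θ₂,φ₂) over m ∈ [−7, 7]; prefactor 4π/(2·7+1) = 0.837758:
  m=-7: Y*=-0.11430 + 0.03733j  Y=-0.00000 - 0.00000j  product 0.00000 + 0.00000j
  m=-6: Y*=0.01472 + 0.31862j  Y=0.00000 - 0.00000j  product 0.00000 + 0.00000j
  m=-5: Y*=0.43289 + 0.09831j  Y=0.00000 + 0.00000j  product 0.00000 + 0.00000j
  m=-4: Y*=0.11991 - 0.22329j  Y=-0.00007 + 0.00005j  product 0.00000 + 0.00002j
  m=-3: Y*=0.13368 + 0.12765j  Y=-0.00072 - 0.00151j  product 0.00010 - 0.00029j
  m=-2: Y*=0.29947 - 0.17910j  Y=0.02346 - 0.00722j  product 0.00573 - 0.00636j
  m=-1: Y*=0.01150 + 0.04164j  Y=0.03420 + 0.22752j  product -0.00908 + 0.00404j
  m=+0: Y*=0.35084 + 0.00000j  Y=-1.04239 + 0.00000j  product -0.36572 + 0.00000j
  m=+1: Y*=-0.01150 + 0.04164j  Y=-0.03420 + 0.22752j  product -0.00908 - 0.00404j
  m=+2: Y*=0.29947 + 0.17910j  Y=0.02346 + 0.00722j  product 0.00573 + 0.00636j
  m=+3: Y*=-0.13368 + 0.12765j  Y=0.00072 - 0.00151j  product 0.00010 + 0.00029j
  m=+4: Y*=0.11991 + 0.22329j  Y=-0.00007 - 0.00005j  product 0.00000 - 0.00002j
  m=+5: Y*=-0.43289 + 0.09831j  Y=-0.00000 + 0.00000j  product 0.00000 - 0.00000j
  m=+6: Y*=0.01472 - 0.31862j  Y=0.00000 + 0.00000j  product 0.00000 - 0.00000j
  m=+7: Y*=0.11430 + 0.03733j  Y=0.00000 - 0.00000j  product 0.00000 - 0.00000j
Total Σ_m = -0.37222 - 0.00000j. Multiply by 0.837758: -0.31183 - 0.00000j. P_7(cos γ) = -0.311829

-0.311829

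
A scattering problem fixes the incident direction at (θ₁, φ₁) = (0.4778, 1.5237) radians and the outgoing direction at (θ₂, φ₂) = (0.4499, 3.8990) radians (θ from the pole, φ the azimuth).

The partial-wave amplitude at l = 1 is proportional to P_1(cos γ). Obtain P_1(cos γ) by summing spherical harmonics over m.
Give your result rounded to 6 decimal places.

0.655570

Expand P_1 via completeness: Σ_{m} conj(Y_{1,m}) at Ω₁ times Y_{1,m} at Ω₂ —
  m=-1: Y*=0.00748 + 0.15869j  Y=-0.10917 + 0.10323j  product -0.01720 - 0.01655j
  m=+0: Y*=0.43388 + 0.00000j  Y=0.43998 + 0.00000j  product 0.19090 + 0.00000j
  m=+1: Y*=-0.00748 + 0.15869j  Y=0.10917 + 0.10323j  product -0.01720 + 0.01655j
Total Σ_m = 0.15651 + 0.00000j. Multiply by 4.188790: 0.65557 + 0.00000j. P_1(cos γ) = 0.655570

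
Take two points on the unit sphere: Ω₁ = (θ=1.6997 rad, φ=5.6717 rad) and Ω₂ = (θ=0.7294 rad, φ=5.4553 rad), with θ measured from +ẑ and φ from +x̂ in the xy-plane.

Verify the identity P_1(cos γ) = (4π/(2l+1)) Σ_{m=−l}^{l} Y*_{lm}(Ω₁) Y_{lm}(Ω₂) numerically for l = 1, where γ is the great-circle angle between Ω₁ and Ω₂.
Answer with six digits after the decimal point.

0.549638

Summing Y*_{l m}(θ₁,φ₁)·Y_{l m}(θ₂,φ₂) over m ∈ [−1, 1]; prefactor 4π/(2·1+1) = 4.188790:
  [-1]  conj(Y_{1,-1})(Ω₁) = +0.280542-0.196697i ; Y_{1,-1}(Ω₂) = +0.155746+0.169576i ; Δ = +0.077048+0.016939i
  [+0]  conj(Y_{1,0})(Ω₁) = -0.062808-0.000000i ; Y_{1,0}(Ω₂) = +0.364290+0.000000i ; Δ = -0.022880-0.000000i
  [+1]  conj(Y_{1,1})(Ω₁) = -0.280542-0.196697i ; Y_{1,1}(Ω₂) = -0.155746+0.169576i ; Δ = +0.077048-0.016939i
Accumulated sum +0.131216+0.000000i; after 4π/(2l+1) scaling, +0.549638+0.000000i ⇒ P_1 = 0.549638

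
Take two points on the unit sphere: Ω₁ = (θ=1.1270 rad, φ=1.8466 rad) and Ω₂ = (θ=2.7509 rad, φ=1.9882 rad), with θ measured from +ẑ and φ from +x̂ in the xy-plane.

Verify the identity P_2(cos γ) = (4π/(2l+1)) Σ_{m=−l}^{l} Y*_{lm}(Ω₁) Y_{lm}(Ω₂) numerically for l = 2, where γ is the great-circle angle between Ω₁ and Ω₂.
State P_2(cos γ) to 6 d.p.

Expand P_2 via completeness: Σ_{m} conj(Y_{2,m}) at Ω₁ times Y_{2,m} at Ω₂ —
  m=-2: Y*=-0.268332-0.165110i  Y=-0.037608+0.041521i  product +0.016947-0.004932i
  m=-1: Y*=-0.081581+0.288255i  Y=+0.110281+0.248683i  product -0.080681+0.011501i
  m=+0: Y*=-0.140955-0.000000i  Y=+0.493559+0.000000i  product -0.069570-0.000000i
  m=+1: Y*=+0.081581+0.288255i  Y=-0.110281+0.248683i  product -0.080681-0.011501i
  m=+2: Y*=-0.268332+0.165110i  Y=-0.037608-0.041521i  product +0.016947+0.004932i
Accumulated sum -0.197037+0.000000i; after 4π/(2l+1) scaling, -0.495208+0.000000i ⇒ P_2 = -0.495208

-0.495208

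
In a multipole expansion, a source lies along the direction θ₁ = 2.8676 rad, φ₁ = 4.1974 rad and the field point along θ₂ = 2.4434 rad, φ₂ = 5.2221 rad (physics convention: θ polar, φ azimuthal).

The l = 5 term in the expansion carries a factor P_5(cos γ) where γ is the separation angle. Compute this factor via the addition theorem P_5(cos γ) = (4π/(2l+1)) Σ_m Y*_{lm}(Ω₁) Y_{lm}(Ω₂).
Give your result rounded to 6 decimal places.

-0.350311

Summing Y*_{l m}(θ₁,φ₁)·Y_{l m}(θ₂,φ₂) over m ∈ [−5, 5]; prefactor 4π/(2·5+1) = 1.142397:
  m=-5: -0.00036 + 0.00057j × 0.02847 - 0.04225j = 0.00001 + 0.00003j  (running Σ = 0.00001 + 0.00003j)
  m=-4: 0.00356 + 0.00669j × 0.08661 + 0.17134j = -0.00084 + 0.00119j  (running Σ = -0.00082 + 0.00122j)
  m=-3: 0.05029 + 0.00130j × -0.39306 - 0.01639j = -0.01975 - 0.00133j  (running Σ = -0.02057 - 0.00011j)
  m=-2: 0.10949 - 0.18231j × 0.21367 - 0.34743j = -0.03995 - 0.07699j  (running Σ = -0.06052 - 0.07711j)
  m=-1: -0.25877 - 0.45725j × 0.00155 + 0.00277j = 0.00087 - 0.00143j  (running Σ = -0.05965 - 0.07853j)
  m=0: -0.47713 + 0.00000j × 0.39266 + 0.00000j = -0.18735 + 0.00000j  (running Σ = -0.24700 - 0.07853j)
  m=1: 0.25877 - 0.45725j × -0.00155 + 0.00277j = 0.00087 + 0.00143j  (running Σ = -0.24613 - 0.07711j)
  m=2: 0.10949 + 0.18231j × 0.21367 + 0.34743j = -0.03995 + 0.07699j  (running Σ = -0.28608 - 0.00011j)
  m=3: -0.05029 + 0.00130j × 0.39306 - 0.01639j = -0.01975 + 0.00133j  (running Σ = -0.30582 + 0.00122j)
  m=4: 0.00356 - 0.00669j × 0.08661 - 0.17134j = -0.00084 - 0.00119j  (running Σ = -0.30666 + 0.00003j)
  m=5: 0.00036 + 0.00057j × -0.02847 - 0.04225j = 0.00001 - 0.00003j  (running Σ = -0.30665 + 0.00000j)
Total Σ_m = -0.30665 + 0.00000j. Multiply by 1.142397: -0.35031 + 0.00000j. P_5(cos γ) = -0.350311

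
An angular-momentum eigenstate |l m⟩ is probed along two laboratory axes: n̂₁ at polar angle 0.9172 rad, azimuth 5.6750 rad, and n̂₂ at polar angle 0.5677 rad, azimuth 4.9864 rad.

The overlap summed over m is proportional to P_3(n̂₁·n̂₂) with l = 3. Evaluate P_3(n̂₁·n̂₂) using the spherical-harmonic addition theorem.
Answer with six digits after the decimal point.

0.230417

Summing Y*_{l m}(θ₁,φ₁)·Y_{l m}(θ₂,φ₂) over m ∈ [−3, 3]; prefactor 4π/(2·3+1) = 1.795196:
  m=-3: Y*=-0.05241 - 0.20209j  Y=-0.04751 - 0.04415j  product -0.00643 + 0.01192j
  m=-2: Y*=0.13593 - 0.36732j  Y=-0.21264 + 0.12979j  product 0.01877 + 0.09575j
  m=-1: Y*=0.17869 - 0.12440j  Y=0.12011 + 0.42733j  product 0.07462 + 0.06141j
  m=+0: Y*=-0.26126 + 0.00000j  Y=0.17444 + 0.00000j  product -0.04558 + 0.00000j
  m=+1: Y*=-0.17869 - 0.12440j  Y=-0.12011 + 0.42733j  product 0.07462 - 0.06141j
  m=+2: Y*=0.13593 + 0.36732j  Y=-0.21264 - 0.12979j  product 0.01877 - 0.09575j
  m=+3: Y*=0.05241 - 0.20209j  Y=0.04751 - 0.04415j  product -0.00643 - 0.01192j
Total Σ_m = 0.12835 + 0.00000j. Multiply by 1.795196: 0.23042 + 0.00000j. P_3(cos γ) = 0.230417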